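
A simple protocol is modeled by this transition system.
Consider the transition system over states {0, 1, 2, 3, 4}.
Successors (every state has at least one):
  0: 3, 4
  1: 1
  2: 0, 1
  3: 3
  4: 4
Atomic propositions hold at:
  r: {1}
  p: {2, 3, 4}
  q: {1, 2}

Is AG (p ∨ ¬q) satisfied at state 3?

Sat(¬q) = {0, 3, 4}
Sat(p ∨ ¬q) = {0, 2, 3, 4}
AG (p ∨ ¬q): greatest fixpoint, start Z0 = {0, 2, 3, 4}, keep only states in Sat with every successor in Z. Z1 = {0, 3, 4}; fixed.
Sat(AG (p ∨ ¬q)) = {0, 3, 4}
3 ∈ Sat(AG (p ∨ ¬q)) = {0, 3, 4}, so the formula holds at 3.

Yes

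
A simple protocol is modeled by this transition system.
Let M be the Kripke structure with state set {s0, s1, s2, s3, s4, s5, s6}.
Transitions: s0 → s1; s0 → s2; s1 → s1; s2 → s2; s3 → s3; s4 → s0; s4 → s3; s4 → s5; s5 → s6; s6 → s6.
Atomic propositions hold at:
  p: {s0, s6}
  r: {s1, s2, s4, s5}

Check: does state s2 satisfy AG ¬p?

Sat(¬p) = {s1, s2, s3, s4, s5}
AG ¬p: greatest fixpoint, start Z0 = {s1, s2, s3, s4, s5}, keep only states in Sat with every successor in Z. Z1 = {s1, s2, s3}; fixed.
Sat(AG ¬p) = {s1, s2, s3}
s2 ∈ Sat(AG ¬p) = {s1, s2, s3}, so the formula holds at s2.

Yes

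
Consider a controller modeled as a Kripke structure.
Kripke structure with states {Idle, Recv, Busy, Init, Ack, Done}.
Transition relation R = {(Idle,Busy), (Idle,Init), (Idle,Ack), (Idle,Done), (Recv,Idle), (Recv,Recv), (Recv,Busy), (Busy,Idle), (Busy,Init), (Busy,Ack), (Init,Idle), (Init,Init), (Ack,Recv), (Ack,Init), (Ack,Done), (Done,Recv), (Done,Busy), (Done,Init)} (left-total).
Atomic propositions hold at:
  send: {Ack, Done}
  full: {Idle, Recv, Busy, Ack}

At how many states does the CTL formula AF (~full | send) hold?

Sat(~full) = {Init, Done}
Sat(~full | send) = {Init, Ack, Done}
AF (~full | send): least fixpoint, start Z0 = {Init, Ack, Done}, add states with every successor in Z. Already a fixed point.
Sat(AF (~full | send)) = {Init, Ack, Done}
|Sat(AF (~full | send))| = |{Init, Ack, Done}| = 3.

3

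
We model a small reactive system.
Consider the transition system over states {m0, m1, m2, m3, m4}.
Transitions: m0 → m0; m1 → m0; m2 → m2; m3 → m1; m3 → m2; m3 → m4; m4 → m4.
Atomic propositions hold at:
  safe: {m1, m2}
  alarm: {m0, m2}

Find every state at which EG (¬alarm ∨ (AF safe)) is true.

Sat(¬alarm) = {m1, m3, m4}
AF safe: least fixpoint, start Z0 = {m1, m2}, add states with every successor in Z. Already a fixed point.
Sat(AF safe) = {m1, m2}
Sat(¬alarm ∨ (AF safe)) = {m1, m2, m3, m4}
EG (¬alarm ∨ (AF safe)): greatest fixpoint, start Z0 = {m1, m2, m3, m4}, keep only states in Sat with some successor in Z. Z1 = {m2, m3, m4}; fixed.
Sat(EG (¬alarm ∨ (AF safe))) = {m2, m3, m4}

{m2, m3, m4}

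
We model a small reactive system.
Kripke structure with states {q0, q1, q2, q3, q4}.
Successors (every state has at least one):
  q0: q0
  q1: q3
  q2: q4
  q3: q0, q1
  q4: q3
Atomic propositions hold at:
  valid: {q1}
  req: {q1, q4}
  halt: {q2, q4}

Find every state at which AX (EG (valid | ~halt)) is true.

{q0, q1, q3, q4}

Sat(~halt) = {q0, q1, q3}
Sat(valid | ~halt) = {q0, q1, q3}
EG (valid | ~halt): greatest fixpoint, start Z0 = {q0, q1, q3}, keep only states in Sat with some successor in Z. Already a fixed point.
Sat(EG (valid | ~halt)) = {q0, q1, q3}
Sat(AX (EG (valid | ~halt))) = {s : every successor in {q0, q1, q3}} = {q0, q1, q3, q4}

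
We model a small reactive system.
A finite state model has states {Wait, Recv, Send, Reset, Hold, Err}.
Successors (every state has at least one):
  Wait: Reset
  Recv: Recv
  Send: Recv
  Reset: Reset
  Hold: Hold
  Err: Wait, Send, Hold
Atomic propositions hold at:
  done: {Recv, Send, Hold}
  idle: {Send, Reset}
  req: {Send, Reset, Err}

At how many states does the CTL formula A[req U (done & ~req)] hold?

Sat(~req) = {Wait, Recv, Hold}
Sat(done & ~req) = {Recv, Hold}
A[req U (done & ~req)]: least fixpoint, start Z0 = Sat((done & ~req)) = {Recv, Hold}, add states in Sat(req) with every successor in Z. Z1 = {Recv, Send, Hold}; fixed.
Sat(A[req U (done & ~req)]) = {Recv, Send, Hold}
|Sat(A[req U (done & ~req)])| = |{Recv, Send, Hold}| = 3.

3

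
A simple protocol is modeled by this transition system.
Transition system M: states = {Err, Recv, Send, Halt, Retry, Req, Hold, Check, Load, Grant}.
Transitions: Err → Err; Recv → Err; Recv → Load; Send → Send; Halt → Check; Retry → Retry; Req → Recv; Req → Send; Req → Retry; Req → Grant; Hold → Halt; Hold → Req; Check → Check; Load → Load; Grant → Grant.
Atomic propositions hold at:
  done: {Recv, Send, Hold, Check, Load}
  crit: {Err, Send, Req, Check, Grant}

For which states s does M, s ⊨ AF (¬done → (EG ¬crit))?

Sat(¬done) = {Err, Halt, Retry, Req, Grant}
Sat(¬crit) = {Recv, Halt, Retry, Hold, Load}
EG ¬crit: greatest fixpoint, start Z0 = {Recv, Halt, Retry, Hold, Load}, keep only states in Sat with some successor in Z. Z1 = {Recv, Retry, Hold, Load}; Z2 = {Recv, Retry, Load}; fixed.
Sat(EG ¬crit) = {Recv, Retry, Load}
Sat(¬done → (EG ¬crit)) = {Recv, Send, Retry, Hold, Check, Load}
AF (¬done → (EG ¬crit)): least fixpoint, start Z0 = {Recv, Send, Retry, Hold, Check, Load}, add states with every successor in Z. Z1 = {Recv, Send, Halt, Retry, Hold, Check, Load}; fixed.
Sat(AF (¬done → (EG ¬crit))) = {Recv, Send, Halt, Retry, Hold, Check, Load}

{Recv, Send, Halt, Retry, Hold, Check, Load}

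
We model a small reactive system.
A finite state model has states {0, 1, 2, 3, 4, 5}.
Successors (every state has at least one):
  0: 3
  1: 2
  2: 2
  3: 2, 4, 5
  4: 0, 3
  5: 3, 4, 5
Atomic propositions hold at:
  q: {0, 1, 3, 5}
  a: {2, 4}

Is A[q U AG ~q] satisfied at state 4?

No

Sat(~q) = {2, 4}
AG ~q: greatest fixpoint, start Z0 = {2, 4}, keep only states in Sat with every successor in Z. Z1 = {2}; fixed.
Sat(AG ~q) = {2}
A[q U AG ~q]: least fixpoint, start Z0 = Sat(AG ~q) = {2}, add states in Sat(q) with every successor in Z. Z1 = {1, 2}; fixed.
Sat(A[q U AG ~q]) = {1, 2}
4 ∉ Sat(A[q U AG ~q]) = {1, 2}, so the formula does not hold at 4.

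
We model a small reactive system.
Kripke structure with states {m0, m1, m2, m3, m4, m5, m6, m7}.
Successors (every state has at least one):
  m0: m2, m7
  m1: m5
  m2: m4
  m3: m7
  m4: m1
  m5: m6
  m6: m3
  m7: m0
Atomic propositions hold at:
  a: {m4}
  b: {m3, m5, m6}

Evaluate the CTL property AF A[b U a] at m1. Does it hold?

No

A[b U a]: least fixpoint, start Z0 = Sat(a) = {m4}, add states in Sat(b) with every successor in Z. Already a fixed point.
Sat(A[b U a]) = {m4}
AF A[b U a]: least fixpoint, start Z0 = {m4}, add states with every successor in Z. Z1 = {m2, m4}; fixed.
Sat(AF A[b U a]) = {m2, m4}
m1 ∉ Sat(AF A[b U a]) = {m2, m4}, so the formula does not hold at m1.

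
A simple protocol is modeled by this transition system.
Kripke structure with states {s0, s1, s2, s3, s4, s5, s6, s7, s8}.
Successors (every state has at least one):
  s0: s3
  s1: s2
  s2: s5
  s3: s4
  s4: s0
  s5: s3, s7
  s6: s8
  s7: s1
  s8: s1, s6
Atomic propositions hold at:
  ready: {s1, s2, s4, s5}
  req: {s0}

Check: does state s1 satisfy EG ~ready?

No

Sat(~ready) = {s0, s3, s6, s7, s8}
EG ~ready: greatest fixpoint, start Z0 = {s0, s3, s6, s7, s8}, keep only states in Sat with some successor in Z. Z1 = {s0, s6, s8}; Z2 = {s6, s8}; fixed.
Sat(EG ~ready) = {s6, s8}
s1 ∉ Sat(EG ~ready) = {s6, s8}, so the formula does not hold at s1.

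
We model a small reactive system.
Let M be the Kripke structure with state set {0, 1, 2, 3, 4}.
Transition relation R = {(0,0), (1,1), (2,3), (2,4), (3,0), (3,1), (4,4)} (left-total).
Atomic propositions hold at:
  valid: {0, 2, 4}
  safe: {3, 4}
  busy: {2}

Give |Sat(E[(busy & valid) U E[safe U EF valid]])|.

Sat(busy & valid) = {2}
EF valid: least fixpoint, start Z0 = {0, 2, 4}, add states with some successor in Z. Z1 = {0, 2, 3, 4}; fixed.
Sat(EF valid) = {0, 2, 3, 4}
E[safe U EF valid]: least fixpoint, start Z0 = Sat(EF valid) = {0, 2, 3, 4}, add states in Sat(safe) with some successor in Z. Already a fixed point.
Sat(E[safe U EF valid]) = {0, 2, 3, 4}
E[(busy & valid) U E[safe U EF valid]]: least fixpoint, start Z0 = Sat(E[safe U EF valid]) = {0, 2, 3, 4}, add states in Sat(busy & valid) with some successor in Z. Already a fixed point.
Sat(E[(busy & valid) U E[safe U EF valid]]) = {0, 2, 3, 4}
|Sat(E[(busy & valid) U E[safe U EF valid]])| = |{0, 2, 3, 4}| = 4.

4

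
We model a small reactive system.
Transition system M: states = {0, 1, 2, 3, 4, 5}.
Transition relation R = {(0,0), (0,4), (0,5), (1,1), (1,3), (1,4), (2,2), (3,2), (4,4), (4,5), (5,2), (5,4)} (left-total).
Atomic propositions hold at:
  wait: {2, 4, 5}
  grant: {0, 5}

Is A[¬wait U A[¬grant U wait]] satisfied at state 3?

Sat(¬wait) = {0, 1, 3}
Sat(¬grant) = {1, 2, 3, 4}
A[¬grant U wait]: least fixpoint, start Z0 = Sat(wait) = {2, 4, 5}, add states in Sat(¬grant) with every successor in Z. Z1 = {2, 3, 4, 5}; fixed.
Sat(A[¬grant U wait]) = {2, 3, 4, 5}
A[¬wait U A[¬grant U wait]]: least fixpoint, start Z0 = Sat(A[¬grant U wait]) = {2, 3, 4, 5}, add states in Sat(¬wait) with every successor in Z. Already a fixed point.
Sat(A[¬wait U A[¬grant U wait]]) = {2, 3, 4, 5}
3 ∈ Sat(A[¬wait U A[¬grant U wait]]) = {2, 3, 4, 5}, so the formula holds at 3.

Yes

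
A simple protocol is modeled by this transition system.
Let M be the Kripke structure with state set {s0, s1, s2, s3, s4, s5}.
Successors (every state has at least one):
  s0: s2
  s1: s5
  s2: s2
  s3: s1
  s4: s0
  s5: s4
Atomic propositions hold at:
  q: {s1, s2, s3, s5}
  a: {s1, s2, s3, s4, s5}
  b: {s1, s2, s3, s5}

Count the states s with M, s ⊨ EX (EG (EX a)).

3

Sat(EX a) = {s : some successor in {s1, s2, s3, s4, s5}} = {s0, s1, s2, s3, s5}
EG (EX a): greatest fixpoint, start Z0 = {s0, s1, s2, s3, s5}, keep only states in Sat with some successor in Z. Z1 = {s0, s1, s2, s3}; Z2 = {s0, s2, s3}; Z3 = {s0, s2}; fixed.
Sat(EG (EX a)) = {s0, s2}
Sat(EX (EG (EX a))) = {s : some successor in {s0, s2}} = {s0, s2, s4}
|Sat(EX (EG (EX a)))| = |{s0, s2, s4}| = 3.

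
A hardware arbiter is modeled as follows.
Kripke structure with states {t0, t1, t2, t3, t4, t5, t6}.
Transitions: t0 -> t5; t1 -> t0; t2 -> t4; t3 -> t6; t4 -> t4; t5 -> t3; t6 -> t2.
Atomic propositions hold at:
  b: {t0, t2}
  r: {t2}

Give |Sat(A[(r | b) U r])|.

Sat(r | b) = {t0, t2}
A[(r | b) U r]: least fixpoint, start Z0 = Sat(r) = {t2}, add states in Sat(r | b) with every successor in Z. Already a fixed point.
Sat(A[(r | b) U r]) = {t2}
|Sat(A[(r | b) U r])| = |{t2}| = 1.

1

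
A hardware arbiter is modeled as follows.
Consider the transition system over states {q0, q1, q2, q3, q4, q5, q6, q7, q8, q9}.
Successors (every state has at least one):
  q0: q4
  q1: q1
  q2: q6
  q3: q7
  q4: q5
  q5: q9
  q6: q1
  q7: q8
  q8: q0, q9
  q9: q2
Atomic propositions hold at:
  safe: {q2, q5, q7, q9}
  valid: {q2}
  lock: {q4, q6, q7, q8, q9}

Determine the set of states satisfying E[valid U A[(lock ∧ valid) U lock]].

{q2, q4, q6, q7, q8, q9}

Sat(lock ∧ valid) = ∅
A[(lock ∧ valid) U lock]: least fixpoint, start Z0 = Sat(lock) = {q4, q6, q7, q8, q9}, add states in Sat(lock ∧ valid) with every successor in Z. Already a fixed point.
Sat(A[(lock ∧ valid) U lock]) = {q4, q6, q7, q8, q9}
E[valid U A[(lock ∧ valid) U lock]]: least fixpoint, start Z0 = Sat(A[(lock ∧ valid) U lock]) = {q4, q6, q7, q8, q9}, add states in Sat(valid) with some successor in Z. Z1 = {q2, q4, q6, q7, q8, q9}; fixed.
Sat(E[valid U A[(lock ∧ valid) U lock]]) = {q2, q4, q6, q7, q8, q9}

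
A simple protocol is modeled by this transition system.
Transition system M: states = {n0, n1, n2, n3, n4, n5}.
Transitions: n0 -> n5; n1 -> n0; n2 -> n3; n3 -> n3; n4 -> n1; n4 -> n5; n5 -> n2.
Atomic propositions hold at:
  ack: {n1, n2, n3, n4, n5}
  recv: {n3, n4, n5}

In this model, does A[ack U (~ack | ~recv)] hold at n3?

Sat(~ack) = {n0}
Sat(~recv) = {n0, n1, n2}
Sat(~ack | ~recv) = {n0, n1, n2}
A[ack U (~ack | ~recv)]: least fixpoint, start Z0 = Sat((~ack | ~recv)) = {n0, n1, n2}, add states in Sat(ack) with every successor in Z. Z1 = {n0, n1, n2, n5}; Z2 = {n0, n1, n2, n4, n5}; fixed.
Sat(A[ack U (~ack | ~recv)]) = {n0, n1, n2, n4, n5}
n3 ∉ Sat(A[ack U (~ack | ~recv)]) = {n0, n1, n2, n4, n5}, so the formula does not hold at n3.

No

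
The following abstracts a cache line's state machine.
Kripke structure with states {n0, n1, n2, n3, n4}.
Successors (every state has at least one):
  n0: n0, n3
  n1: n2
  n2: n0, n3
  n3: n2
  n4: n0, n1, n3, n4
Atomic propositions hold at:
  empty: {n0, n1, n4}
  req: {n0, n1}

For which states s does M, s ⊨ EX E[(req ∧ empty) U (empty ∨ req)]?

{n0, n2, n4}

Sat(req ∧ empty) = {n0, n1}
Sat(empty ∨ req) = {n0, n1, n4}
E[(req ∧ empty) U (empty ∨ req)]: least fixpoint, start Z0 = Sat((empty ∨ req)) = {n0, n1, n4}, add states in Sat(req ∧ empty) with some successor in Z. Already a fixed point.
Sat(E[(req ∧ empty) U (empty ∨ req)]) = {n0, n1, n4}
Sat(EX E[(req ∧ empty) U (empty ∨ req)]) = {s : some successor in {n0, n1, n4}} = {n0, n2, n4}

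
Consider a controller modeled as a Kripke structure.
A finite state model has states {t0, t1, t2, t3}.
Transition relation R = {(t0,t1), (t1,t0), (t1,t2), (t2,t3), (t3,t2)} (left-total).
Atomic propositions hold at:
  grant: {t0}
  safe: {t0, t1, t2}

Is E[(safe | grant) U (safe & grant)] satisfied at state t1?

Yes

Sat(safe | grant) = {t0, t1, t2}
Sat(safe & grant) = {t0}
E[(safe | grant) U (safe & grant)]: least fixpoint, start Z0 = Sat((safe & grant)) = {t0}, add states in Sat(safe | grant) with some successor in Z. Z1 = {t0, t1}; fixed.
Sat(E[(safe | grant) U (safe & grant)]) = {t0, t1}
t1 ∈ Sat(E[(safe | grant) U (safe & grant)]) = {t0, t1}, so the formula holds at t1.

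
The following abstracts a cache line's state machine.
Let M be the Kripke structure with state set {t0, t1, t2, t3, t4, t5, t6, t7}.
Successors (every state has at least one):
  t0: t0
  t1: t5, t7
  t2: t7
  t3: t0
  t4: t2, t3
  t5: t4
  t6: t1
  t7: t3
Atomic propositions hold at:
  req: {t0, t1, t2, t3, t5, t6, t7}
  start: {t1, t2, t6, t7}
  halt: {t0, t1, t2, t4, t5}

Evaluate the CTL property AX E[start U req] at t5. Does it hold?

No

E[start U req]: least fixpoint, start Z0 = Sat(req) = {t0, t1, t2, t3, t5, t6, t7}, add states in Sat(start) with some successor in Z. Already a fixed point.
Sat(E[start U req]) = {t0, t1, t2, t3, t5, t6, t7}
Sat(AX E[start U req]) = {s : every successor in {t0, t1, t2, t3, t5, t6, t7}} = {t0, t1, t2, t3, t4, t6, t7}
t5 ∉ Sat(AX E[start U req]) = {t0, t1, t2, t3, t4, t6, t7}, so the formula does not hold at t5.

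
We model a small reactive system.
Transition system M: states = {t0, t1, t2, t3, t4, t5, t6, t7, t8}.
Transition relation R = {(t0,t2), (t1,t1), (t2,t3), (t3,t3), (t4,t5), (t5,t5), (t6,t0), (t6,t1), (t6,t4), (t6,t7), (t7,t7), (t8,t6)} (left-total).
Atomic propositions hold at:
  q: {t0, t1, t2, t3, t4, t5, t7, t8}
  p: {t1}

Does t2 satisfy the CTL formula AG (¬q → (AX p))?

Sat(¬q) = {t6}
Sat(AX p) = {s : every successor in {t1}} = {t1}
Sat(¬q → (AX p)) = {t0, t1, t2, t3, t4, t5, t7, t8}
AG (¬q → (AX p)): greatest fixpoint, start Z0 = {t0, t1, t2, t3, t4, t5, t7, t8}, keep only states in Sat with every successor in Z. Z1 = {t0, t1, t2, t3, t4, t5, t7}; fixed.
Sat(AG (¬q → (AX p))) = {t0, t1, t2, t3, t4, t5, t7}
t2 ∈ Sat(AG (¬q → (AX p))) = {t0, t1, t2, t3, t4, t5, t7}, so the formula holds at t2.

Yes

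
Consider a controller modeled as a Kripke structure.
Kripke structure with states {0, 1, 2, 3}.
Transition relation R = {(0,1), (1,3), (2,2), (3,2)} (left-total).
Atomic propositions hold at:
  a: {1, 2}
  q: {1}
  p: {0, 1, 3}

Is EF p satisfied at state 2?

No

EF p: least fixpoint, start Z0 = {0, 1, 3}, add states with some successor in Z. Already a fixed point.
Sat(EF p) = {0, 1, 3}
2 ∉ Sat(EF p) = {0, 1, 3}, so the formula does not hold at 2.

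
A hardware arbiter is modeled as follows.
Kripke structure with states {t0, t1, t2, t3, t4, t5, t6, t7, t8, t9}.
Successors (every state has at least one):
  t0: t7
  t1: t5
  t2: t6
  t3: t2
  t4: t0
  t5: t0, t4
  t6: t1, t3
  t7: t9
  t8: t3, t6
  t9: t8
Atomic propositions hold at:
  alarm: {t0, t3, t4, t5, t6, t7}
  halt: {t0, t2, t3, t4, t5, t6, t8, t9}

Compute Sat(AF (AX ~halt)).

{t0, t1, t4, t5}

Sat(~halt) = {t1, t7}
Sat(AX ~halt) = {s : every successor in {t1, t7}} = {t0}
AF (AX ~halt): least fixpoint, start Z0 = {t0}, add states with every successor in Z. Z1 = {t0, t4}; Z2 = {t0, t4, t5}; Z3 = {t0, t1, t4, t5}; fixed.
Sat(AF (AX ~halt)) = {t0, t1, t4, t5}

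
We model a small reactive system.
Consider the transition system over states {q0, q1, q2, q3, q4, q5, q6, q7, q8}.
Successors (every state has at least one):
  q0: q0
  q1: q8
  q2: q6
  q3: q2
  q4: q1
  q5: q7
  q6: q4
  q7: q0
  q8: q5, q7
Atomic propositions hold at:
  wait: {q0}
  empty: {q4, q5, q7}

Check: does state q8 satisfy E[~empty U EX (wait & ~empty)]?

Yes

Sat(~empty) = {q0, q1, q2, q3, q6, q8}
Sat(wait & ~empty) = {q0}
Sat(EX (wait & ~empty)) = {s : some successor in {q0}} = {q0, q7}
E[~empty U EX (wait & ~empty)]: least fixpoint, start Z0 = Sat(EX (wait & ~empty)) = {q0, q7}, add states in Sat(~empty) with some successor in Z. Z1 = {q0, q7, q8}; Z2 = {q0, q1, q7, q8}; fixed.
Sat(E[~empty U EX (wait & ~empty)]) = {q0, q1, q7, q8}
q8 ∈ Sat(E[~empty U EX (wait & ~empty)]) = {q0, q1, q7, q8}, so the formula holds at q8.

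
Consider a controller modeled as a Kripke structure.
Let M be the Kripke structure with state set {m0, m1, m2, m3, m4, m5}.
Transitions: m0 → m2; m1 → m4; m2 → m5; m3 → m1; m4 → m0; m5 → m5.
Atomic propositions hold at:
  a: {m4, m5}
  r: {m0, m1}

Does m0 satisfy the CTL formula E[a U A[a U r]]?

Yes

A[a U r]: least fixpoint, start Z0 = Sat(r) = {m0, m1}, add states in Sat(a) with every successor in Z. Z1 = {m0, m1, m4}; fixed.
Sat(A[a U r]) = {m0, m1, m4}
E[a U A[a U r]]: least fixpoint, start Z0 = Sat(A[a U r]) = {m0, m1, m4}, add states in Sat(a) with some successor in Z. Already a fixed point.
Sat(E[a U A[a U r]]) = {m0, m1, m4}
m0 ∈ Sat(E[a U A[a U r]]) = {m0, m1, m4}, so the formula holds at m0.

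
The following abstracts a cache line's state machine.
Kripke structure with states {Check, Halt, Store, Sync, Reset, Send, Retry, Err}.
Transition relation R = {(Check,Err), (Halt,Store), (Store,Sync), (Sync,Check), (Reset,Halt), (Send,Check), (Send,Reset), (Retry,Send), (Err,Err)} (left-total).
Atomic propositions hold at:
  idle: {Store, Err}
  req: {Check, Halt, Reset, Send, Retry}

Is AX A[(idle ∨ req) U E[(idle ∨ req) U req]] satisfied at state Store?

Sat(idle ∨ req) = {Check, Halt, Store, Reset, Send, Retry, Err}
E[(idle ∨ req) U req]: least fixpoint, start Z0 = Sat(req) = {Check, Halt, Reset, Send, Retry}, add states in Sat(idle ∨ req) with some successor in Z. Already a fixed point.
Sat(E[(idle ∨ req) U req]) = {Check, Halt, Reset, Send, Retry}
A[(idle ∨ req) U E[(idle ∨ req) U req]]: least fixpoint, start Z0 = Sat(E[(idle ∨ req) U req]) = {Check, Halt, Reset, Send, Retry}, add states in Sat(idle ∨ req) with every successor in Z. Already a fixed point.
Sat(A[(idle ∨ req) U E[(idle ∨ req) U req]]) = {Check, Halt, Reset, Send, Retry}
Sat(AX A[(idle ∨ req) U E[(idle ∨ req) U req]]) = {s : every successor in {Check, Halt, Reset, Send, Retry}} = {Sync, Reset, Send, Retry}
Store ∉ Sat(AX A[(idle ∨ req) U E[(idle ∨ req) U req]]) = {Sync, Reset, Send, Retry}, so the formula does not hold at Store.

No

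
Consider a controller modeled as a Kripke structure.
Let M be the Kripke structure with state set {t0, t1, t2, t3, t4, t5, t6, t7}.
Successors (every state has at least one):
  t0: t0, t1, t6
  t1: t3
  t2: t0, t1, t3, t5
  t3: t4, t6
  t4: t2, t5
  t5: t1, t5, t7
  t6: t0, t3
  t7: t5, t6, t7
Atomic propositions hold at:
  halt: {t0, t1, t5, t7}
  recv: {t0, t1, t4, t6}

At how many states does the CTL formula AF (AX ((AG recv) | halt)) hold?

1

AG recv: greatest fixpoint, start Z0 = {t0, t1, t4, t6}, keep only states in Sat with every successor in Z. Z1 = {t0}; Z2 = ∅; fixed.
Sat(AG recv) = ∅
Sat((AG recv) | halt) = {t0, t1, t5, t7}
Sat(AX ((AG recv) | halt)) = {s : every successor in {t0, t1, t5, t7}} = {t5}
AF (AX ((AG recv) | halt)): least fixpoint, start Z0 = {t5}, add states with every successor in Z. Already a fixed point.
Sat(AF (AX ((AG recv) | halt))) = {t5}
|Sat(AF (AX ((AG recv) | halt)))| = |{t5}| = 1.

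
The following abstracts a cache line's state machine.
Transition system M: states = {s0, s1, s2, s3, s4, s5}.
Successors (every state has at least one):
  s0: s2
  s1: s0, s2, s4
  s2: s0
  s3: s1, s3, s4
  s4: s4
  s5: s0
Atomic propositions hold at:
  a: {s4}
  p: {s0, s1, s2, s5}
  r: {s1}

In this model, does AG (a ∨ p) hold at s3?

Sat(a ∨ p) = {s0, s1, s2, s4, s5}
AG (a ∨ p): greatest fixpoint, start Z0 = {s0, s1, s2, s4, s5}, keep only states in Sat with every successor in Z. Already a fixed point.
Sat(AG (a ∨ p)) = {s0, s1, s2, s4, s5}
s3 ∉ Sat(AG (a ∨ p)) = {s0, s1, s2, s4, s5}, so the formula does not hold at s3.

No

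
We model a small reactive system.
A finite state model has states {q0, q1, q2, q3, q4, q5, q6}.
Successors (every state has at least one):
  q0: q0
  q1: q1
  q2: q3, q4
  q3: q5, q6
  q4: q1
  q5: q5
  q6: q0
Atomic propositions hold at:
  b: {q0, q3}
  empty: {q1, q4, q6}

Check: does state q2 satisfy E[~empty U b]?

Yes

Sat(~empty) = {q0, q2, q3, q5}
E[~empty U b]: least fixpoint, start Z0 = Sat(b) = {q0, q3}, add states in Sat(~empty) with some successor in Z. Z1 = {q0, q2, q3}; fixed.
Sat(E[~empty U b]) = {q0, q2, q3}
q2 ∈ Sat(E[~empty U b]) = {q0, q2, q3}, so the formula holds at q2.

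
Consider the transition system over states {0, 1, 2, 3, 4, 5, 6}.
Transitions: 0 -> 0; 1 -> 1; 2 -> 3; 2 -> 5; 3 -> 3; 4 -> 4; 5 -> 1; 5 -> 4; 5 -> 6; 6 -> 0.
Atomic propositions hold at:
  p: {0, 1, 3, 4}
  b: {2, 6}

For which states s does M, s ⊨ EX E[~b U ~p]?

Sat(~b) = {0, 1, 3, 4, 5}
Sat(~p) = {2, 5, 6}
E[~b U ~p]: least fixpoint, start Z0 = Sat(~p) = {2, 5, 6}, add states in Sat(~b) with some successor in Z. Already a fixed point.
Sat(E[~b U ~p]) = {2, 5, 6}
Sat(EX E[~b U ~p]) = {s : some successor in {2, 5, 6}} = {2, 5}

{2, 5}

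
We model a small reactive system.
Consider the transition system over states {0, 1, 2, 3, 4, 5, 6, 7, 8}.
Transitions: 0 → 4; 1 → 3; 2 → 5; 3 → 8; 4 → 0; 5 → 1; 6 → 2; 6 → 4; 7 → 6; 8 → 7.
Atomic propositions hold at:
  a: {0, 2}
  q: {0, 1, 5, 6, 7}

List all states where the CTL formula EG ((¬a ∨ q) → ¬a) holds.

Sat(¬a) = {1, 3, 4, 5, 6, 7, 8}
Sat(¬a ∨ q) = {0, 1, 3, 4, 5, 6, 7, 8}
Sat((¬a ∨ q) → ¬a) = {1, 2, 3, 4, 5, 6, 7, 8}
EG ((¬a ∨ q) → ¬a): greatest fixpoint, start Z0 = {1, 2, 3, 4, 5, 6, 7, 8}, keep only states in Sat with some successor in Z. Z1 = {1, 2, 3, 5, 6, 7, 8}; fixed.
Sat(EG ((¬a ∨ q) → ¬a)) = {1, 2, 3, 5, 6, 7, 8}

{1, 2, 3, 5, 6, 7, 8}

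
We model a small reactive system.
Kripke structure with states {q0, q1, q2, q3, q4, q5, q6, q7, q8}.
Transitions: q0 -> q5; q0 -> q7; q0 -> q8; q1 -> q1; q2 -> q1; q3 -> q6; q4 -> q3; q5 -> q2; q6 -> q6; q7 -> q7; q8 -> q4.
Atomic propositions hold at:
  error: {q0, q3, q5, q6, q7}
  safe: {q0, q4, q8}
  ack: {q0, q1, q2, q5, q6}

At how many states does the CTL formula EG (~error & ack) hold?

Sat(~error) = {q1, q2, q4, q8}
Sat(~error & ack) = {q1, q2}
EG (~error & ack): greatest fixpoint, start Z0 = {q1, q2}, keep only states in Sat with some successor in Z. Already a fixed point.
Sat(EG (~error & ack)) = {q1, q2}
|Sat(EG (~error & ack))| = |{q1, q2}| = 2.

2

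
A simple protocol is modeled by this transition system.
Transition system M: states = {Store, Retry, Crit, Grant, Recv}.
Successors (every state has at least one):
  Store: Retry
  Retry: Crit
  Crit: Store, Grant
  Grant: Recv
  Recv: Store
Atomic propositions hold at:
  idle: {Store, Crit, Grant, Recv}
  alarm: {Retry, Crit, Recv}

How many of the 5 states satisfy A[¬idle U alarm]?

Sat(¬idle) = {Retry}
A[¬idle U alarm]: least fixpoint, start Z0 = Sat(alarm) = {Retry, Crit, Recv}, add states in Sat(¬idle) with every successor in Z. Already a fixed point.
Sat(A[¬idle U alarm]) = {Retry, Crit, Recv}
|Sat(A[¬idle U alarm])| = |{Retry, Crit, Recv}| = 3.

3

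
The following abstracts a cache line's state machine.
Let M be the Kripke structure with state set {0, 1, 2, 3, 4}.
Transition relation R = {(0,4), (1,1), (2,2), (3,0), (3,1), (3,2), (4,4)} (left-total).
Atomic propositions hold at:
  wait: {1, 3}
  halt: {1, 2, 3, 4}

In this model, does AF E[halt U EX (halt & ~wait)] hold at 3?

Yes

Sat(~wait) = {0, 2, 4}
Sat(halt & ~wait) = {2, 4}
Sat(EX (halt & ~wait)) = {s : some successor in {2, 4}} = {0, 2, 3, 4}
E[halt U EX (halt & ~wait)]: least fixpoint, start Z0 = Sat(EX (halt & ~wait)) = {0, 2, 3, 4}, add states in Sat(halt) with some successor in Z. Already a fixed point.
Sat(E[halt U EX (halt & ~wait)]) = {0, 2, 3, 4}
AF E[halt U EX (halt & ~wait)]: least fixpoint, start Z0 = {0, 2, 3, 4}, add states with every successor in Z. Already a fixed point.
Sat(AF E[halt U EX (halt & ~wait)]) = {0, 2, 3, 4}
3 ∈ Sat(AF E[halt U EX (halt & ~wait)]) = {0, 2, 3, 4}, so the formula holds at 3.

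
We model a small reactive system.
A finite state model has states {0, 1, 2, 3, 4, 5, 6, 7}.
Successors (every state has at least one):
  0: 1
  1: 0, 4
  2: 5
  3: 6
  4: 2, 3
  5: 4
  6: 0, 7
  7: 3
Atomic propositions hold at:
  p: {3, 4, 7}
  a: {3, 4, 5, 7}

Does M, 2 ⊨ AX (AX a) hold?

Sat(AX a) = {s : every successor in {3, 4, 5, 7}} = {2, 5, 7}
Sat(AX (AX a)) = {s : every successor in {2, 5, 7}} = {2}
2 ∈ Sat(AX (AX a)) = {2}, so the formula holds at 2.

Yes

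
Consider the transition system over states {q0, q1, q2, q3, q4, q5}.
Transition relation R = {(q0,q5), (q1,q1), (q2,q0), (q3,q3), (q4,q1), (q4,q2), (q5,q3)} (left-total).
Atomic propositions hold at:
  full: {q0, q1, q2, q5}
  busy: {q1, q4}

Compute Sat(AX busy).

Sat(AX busy) = {s : every successor in {q1, q4}} = {q1}

{q1}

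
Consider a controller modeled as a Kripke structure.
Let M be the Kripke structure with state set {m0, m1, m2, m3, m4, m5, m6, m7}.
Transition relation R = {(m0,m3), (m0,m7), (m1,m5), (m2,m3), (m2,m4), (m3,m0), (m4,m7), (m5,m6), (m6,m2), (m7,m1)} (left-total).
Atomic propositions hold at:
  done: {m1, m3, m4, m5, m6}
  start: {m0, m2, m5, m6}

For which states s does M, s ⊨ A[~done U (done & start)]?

{m5, m6}

Sat(~done) = {m0, m2, m7}
Sat(done & start) = {m5, m6}
A[~done U (done & start)]: least fixpoint, start Z0 = Sat((done & start)) = {m5, m6}, add states in Sat(~done) with every successor in Z. Already a fixed point.
Sat(A[~done U (done & start)]) = {m5, m6}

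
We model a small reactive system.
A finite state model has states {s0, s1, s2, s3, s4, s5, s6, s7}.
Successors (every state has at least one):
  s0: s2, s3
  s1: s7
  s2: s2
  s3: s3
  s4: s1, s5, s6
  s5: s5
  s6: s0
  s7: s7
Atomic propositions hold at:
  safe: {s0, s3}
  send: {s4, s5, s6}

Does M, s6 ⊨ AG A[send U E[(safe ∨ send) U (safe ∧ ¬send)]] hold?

Sat(safe ∨ send) = {s0, s3, s4, s5, s6}
Sat(¬send) = {s0, s1, s2, s3, s7}
Sat(safe ∧ ¬send) = {s0, s3}
E[(safe ∨ send) U (safe ∧ ¬send)]: least fixpoint, start Z0 = Sat((safe ∧ ¬send)) = {s0, s3}, add states in Sat(safe ∨ send) with some successor in Z. Z1 = {s0, s3, s6}; Z2 = {s0, s3, s4, s6}; fixed.
Sat(E[(safe ∨ send) U (safe ∧ ¬send)]) = {s0, s3, s4, s6}
A[send U E[(safe ∨ send) U (safe ∧ ¬send)]]: least fixpoint, start Z0 = Sat(E[(safe ∨ send) U (safe ∧ ¬send)]) = {s0, s3, s4, s6}, add states in Sat(send) with every successor in Z. Already a fixed point.
Sat(A[send U E[(safe ∨ send) U (safe ∧ ¬send)]]) = {s0, s3, s4, s6}
AG A[send U E[(safe ∨ send) U (safe ∧ ¬send)]]: greatest fixpoint, start Z0 = {s0, s3, s4, s6}, keep only states in Sat with every successor in Z. Z1 = {s3, s6}; Z2 = {s3}; fixed.
Sat(AG A[send U E[(safe ∨ send) U (safe ∧ ¬send)]]) = {s3}
s6 ∉ Sat(AG A[send U E[(safe ∨ send) U (safe ∧ ¬send)]]) = {s3}, so the formula does not hold at s6.

No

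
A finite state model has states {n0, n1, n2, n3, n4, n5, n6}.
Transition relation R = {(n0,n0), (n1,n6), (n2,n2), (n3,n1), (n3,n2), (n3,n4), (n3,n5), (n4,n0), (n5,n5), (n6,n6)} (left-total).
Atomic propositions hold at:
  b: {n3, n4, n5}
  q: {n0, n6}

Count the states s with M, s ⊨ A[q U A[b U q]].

3

A[b U q]: least fixpoint, start Z0 = Sat(q) = {n0, n6}, add states in Sat(b) with every successor in Z. Z1 = {n0, n4, n6}; fixed.
Sat(A[b U q]) = {n0, n4, n6}
A[q U A[b U q]]: least fixpoint, start Z0 = Sat(A[b U q]) = {n0, n4, n6}, add states in Sat(q) with every successor in Z. Already a fixed point.
Sat(A[q U A[b U q]]) = {n0, n4, n6}
|Sat(A[q U A[b U q]])| = |{n0, n4, n6}| = 3.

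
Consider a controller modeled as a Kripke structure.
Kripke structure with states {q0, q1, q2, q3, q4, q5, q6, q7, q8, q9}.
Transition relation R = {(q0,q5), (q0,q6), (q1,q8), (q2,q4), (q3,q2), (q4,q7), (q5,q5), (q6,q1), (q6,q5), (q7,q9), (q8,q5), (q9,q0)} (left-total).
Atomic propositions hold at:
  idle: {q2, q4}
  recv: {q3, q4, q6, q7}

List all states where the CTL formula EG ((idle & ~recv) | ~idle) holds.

{q0, q1, q5, q6, q7, q8, q9}

Sat(~recv) = {q0, q1, q2, q5, q8, q9}
Sat(idle & ~recv) = {q2}
Sat(~idle) = {q0, q1, q3, q5, q6, q7, q8, q9}
Sat((idle & ~recv) | ~idle) = {q0, q1, q2, q3, q5, q6, q7, q8, q9}
EG ((idle & ~recv) | ~idle): greatest fixpoint, start Z0 = {q0, q1, q2, q3, q5, q6, q7, q8, q9}, keep only states in Sat with some successor in Z. Z1 = {q0, q1, q3, q5, q6, q7, q8, q9}; Z2 = {q0, q1, q5, q6, q7, q8, q9}; fixed.
Sat(EG ((idle & ~recv) | ~idle)) = {q0, q1, q5, q6, q7, q8, q9}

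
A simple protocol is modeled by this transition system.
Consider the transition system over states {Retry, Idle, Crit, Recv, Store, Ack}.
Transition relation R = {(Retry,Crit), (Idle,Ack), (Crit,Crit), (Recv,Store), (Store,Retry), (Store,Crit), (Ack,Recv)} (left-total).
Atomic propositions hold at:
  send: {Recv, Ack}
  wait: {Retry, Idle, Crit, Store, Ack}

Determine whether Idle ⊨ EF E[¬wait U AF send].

Yes

Sat(¬wait) = {Recv}
AF send: least fixpoint, start Z0 = {Recv, Ack}, add states with every successor in Z. Z1 = {Idle, Recv, Ack}; fixed.
Sat(AF send) = {Idle, Recv, Ack}
E[¬wait U AF send]: least fixpoint, start Z0 = Sat(AF send) = {Idle, Recv, Ack}, add states in Sat(¬wait) with some successor in Z. Already a fixed point.
Sat(E[¬wait U AF send]) = {Idle, Recv, Ack}
EF E[¬wait U AF send]: least fixpoint, start Z0 = {Idle, Recv, Ack}, add states with some successor in Z. Already a fixed point.
Sat(EF E[¬wait U AF send]) = {Idle, Recv, Ack}
Idle ∈ Sat(EF E[¬wait U AF send]) = {Idle, Recv, Ack}, so the formula holds at Idle.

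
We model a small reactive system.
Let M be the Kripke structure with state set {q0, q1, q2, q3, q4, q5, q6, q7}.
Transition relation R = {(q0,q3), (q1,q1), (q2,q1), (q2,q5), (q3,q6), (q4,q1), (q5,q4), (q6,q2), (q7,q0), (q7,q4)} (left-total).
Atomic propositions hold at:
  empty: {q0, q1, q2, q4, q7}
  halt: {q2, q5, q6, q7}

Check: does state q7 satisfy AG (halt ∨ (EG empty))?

EG empty: greatest fixpoint, start Z0 = {q0, q1, q2, q4, q7}, keep only states in Sat with some successor in Z. Z1 = {q1, q2, q4, q7}; fixed.
Sat(EG empty) = {q1, q2, q4, q7}
Sat(halt ∨ (EG empty)) = {q1, q2, q4, q5, q6, q7}
AG (halt ∨ (EG empty)): greatest fixpoint, start Z0 = {q1, q2, q4, q5, q6, q7}, keep only states in Sat with every successor in Z. Z1 = {q1, q2, q4, q5, q6}; fixed.
Sat(AG (halt ∨ (EG empty))) = {q1, q2, q4, q5, q6}
q7 ∉ Sat(AG (halt ∨ (EG empty))) = {q1, q2, q4, q5, q6}, so the formula does not hold at q7.

No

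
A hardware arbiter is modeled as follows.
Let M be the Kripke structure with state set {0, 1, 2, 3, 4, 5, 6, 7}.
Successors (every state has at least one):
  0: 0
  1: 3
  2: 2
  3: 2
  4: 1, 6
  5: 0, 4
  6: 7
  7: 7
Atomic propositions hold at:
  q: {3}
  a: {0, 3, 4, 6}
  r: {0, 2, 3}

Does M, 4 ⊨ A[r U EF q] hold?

Yes

EF q: least fixpoint, start Z0 = {3}, add states with some successor in Z. Z1 = {1, 3}; Z2 = {1, 3, 4}; Z3 = {1, 3, 4, 5}; fixed.
Sat(EF q) = {1, 3, 4, 5}
A[r U EF q]: least fixpoint, start Z0 = Sat(EF q) = {1, 3, 4, 5}, add states in Sat(r) with every successor in Z. Already a fixed point.
Sat(A[r U EF q]) = {1, 3, 4, 5}
4 ∈ Sat(A[r U EF q]) = {1, 3, 4, 5}, so the formula holds at 4.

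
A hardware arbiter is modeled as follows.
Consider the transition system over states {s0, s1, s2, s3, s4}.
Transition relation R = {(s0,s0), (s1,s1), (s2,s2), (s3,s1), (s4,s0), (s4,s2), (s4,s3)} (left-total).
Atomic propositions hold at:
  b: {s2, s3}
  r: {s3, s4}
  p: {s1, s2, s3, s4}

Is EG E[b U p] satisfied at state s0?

E[b U p]: least fixpoint, start Z0 = Sat(p) = {s1, s2, s3, s4}, add states in Sat(b) with some successor in Z. Already a fixed point.
Sat(E[b U p]) = {s1, s2, s3, s4}
EG E[b U p]: greatest fixpoint, start Z0 = {s1, s2, s3, s4}, keep only states in Sat with some successor in Z. Already a fixed point.
Sat(EG E[b U p]) = {s1, s2, s3, s4}
s0 ∉ Sat(EG E[b U p]) = {s1, s2, s3, s4}, so the formula does not hold at s0.

No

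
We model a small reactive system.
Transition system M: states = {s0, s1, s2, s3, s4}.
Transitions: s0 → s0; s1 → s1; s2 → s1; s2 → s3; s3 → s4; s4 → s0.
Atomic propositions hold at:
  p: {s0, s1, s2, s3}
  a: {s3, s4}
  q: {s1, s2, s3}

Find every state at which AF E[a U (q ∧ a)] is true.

Sat(q ∧ a) = {s3}
E[a U (q ∧ a)]: least fixpoint, start Z0 = Sat((q ∧ a)) = {s3}, add states in Sat(a) with some successor in Z. Already a fixed point.
Sat(E[a U (q ∧ a)]) = {s3}
AF E[a U (q ∧ a)]: least fixpoint, start Z0 = {s3}, add states with every successor in Z. Already a fixed point.
Sat(AF E[a U (q ∧ a)]) = {s3}

{s3}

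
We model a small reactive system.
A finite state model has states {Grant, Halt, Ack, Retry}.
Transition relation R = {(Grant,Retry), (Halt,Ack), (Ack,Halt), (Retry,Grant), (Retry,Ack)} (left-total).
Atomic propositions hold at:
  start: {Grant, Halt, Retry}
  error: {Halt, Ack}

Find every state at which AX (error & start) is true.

{Ack}

Sat(error & start) = {Halt}
Sat(AX (error & start)) = {s : every successor in {Halt}} = {Ack}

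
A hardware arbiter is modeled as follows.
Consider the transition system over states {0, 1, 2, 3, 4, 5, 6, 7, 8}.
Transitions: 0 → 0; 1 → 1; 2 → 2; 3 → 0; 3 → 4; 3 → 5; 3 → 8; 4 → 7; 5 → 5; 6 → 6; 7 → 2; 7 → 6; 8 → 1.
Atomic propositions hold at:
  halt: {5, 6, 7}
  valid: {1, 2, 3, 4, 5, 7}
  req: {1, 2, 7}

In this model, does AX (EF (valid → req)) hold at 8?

Sat(valid → req) = {0, 1, 2, 6, 7, 8}
EF (valid → req): least fixpoint, start Z0 = {0, 1, 2, 6, 7, 8}, add states with some successor in Z. Z1 = {0, 1, 2, 3, 4, 6, 7, 8}; fixed.
Sat(EF (valid → req)) = {0, 1, 2, 3, 4, 6, 7, 8}
Sat(AX (EF (valid → req))) = {s : every successor in {0, 1, 2, 3, 4, 6, 7, 8}} = {0, 1, 2, 4, 6, 7, 8}
8 ∈ Sat(AX (EF (valid → req))) = {0, 1, 2, 4, 6, 7, 8}, so the formula holds at 8.

Yes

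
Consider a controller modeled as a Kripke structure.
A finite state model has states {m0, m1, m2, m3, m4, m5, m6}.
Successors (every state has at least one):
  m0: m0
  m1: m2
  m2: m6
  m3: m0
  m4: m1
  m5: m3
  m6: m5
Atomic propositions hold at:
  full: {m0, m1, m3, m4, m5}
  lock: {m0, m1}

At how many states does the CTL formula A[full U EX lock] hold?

4

Sat(EX lock) = {s : some successor in {m0, m1}} = {m0, m3, m4}
A[full U EX lock]: least fixpoint, start Z0 = Sat(EX lock) = {m0, m3, m4}, add states in Sat(full) with every successor in Z. Z1 = {m0, m3, m4, m5}; fixed.
Sat(A[full U EX lock]) = {m0, m3, m4, m5}
|Sat(A[full U EX lock])| = |{m0, m3, m4, m5}| = 4.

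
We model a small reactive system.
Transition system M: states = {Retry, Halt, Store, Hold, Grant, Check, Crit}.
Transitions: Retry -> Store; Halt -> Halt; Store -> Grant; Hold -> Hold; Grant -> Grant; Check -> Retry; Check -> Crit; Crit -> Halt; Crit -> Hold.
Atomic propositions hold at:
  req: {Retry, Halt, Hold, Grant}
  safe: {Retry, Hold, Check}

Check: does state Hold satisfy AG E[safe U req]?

Yes

E[safe U req]: least fixpoint, start Z0 = Sat(req) = {Retry, Halt, Hold, Grant}, add states in Sat(safe) with some successor in Z. Z1 = {Retry, Halt, Hold, Grant, Check}; fixed.
Sat(E[safe U req]) = {Retry, Halt, Hold, Grant, Check}
AG E[safe U req]: greatest fixpoint, start Z0 = {Retry, Halt, Hold, Grant, Check}, keep only states in Sat with every successor in Z. Z1 = {Halt, Hold, Grant}; fixed.
Sat(AG E[safe U req]) = {Halt, Hold, Grant}
Hold ∈ Sat(AG E[safe U req]) = {Halt, Hold, Grant}, so the formula holds at Hold.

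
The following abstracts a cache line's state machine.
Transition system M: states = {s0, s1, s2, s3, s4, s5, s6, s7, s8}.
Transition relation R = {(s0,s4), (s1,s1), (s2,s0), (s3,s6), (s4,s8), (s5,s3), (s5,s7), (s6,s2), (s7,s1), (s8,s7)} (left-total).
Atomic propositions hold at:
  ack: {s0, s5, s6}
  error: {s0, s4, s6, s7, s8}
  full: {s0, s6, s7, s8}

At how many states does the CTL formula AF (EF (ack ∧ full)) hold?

5

Sat(ack ∧ full) = {s0, s6}
EF (ack ∧ full): least fixpoint, start Z0 = {s0, s6}, add states with some successor in Z. Z1 = {s0, s2, s3, s6}; Z2 = {s0, s2, s3, s5, s6}; fixed.
Sat(EF (ack ∧ full)) = {s0, s2, s3, s5, s6}
AF (EF (ack ∧ full)): least fixpoint, start Z0 = {s0, s2, s3, s5, s6}, add states with every successor in Z. Already a fixed point.
Sat(AF (EF (ack ∧ full))) = {s0, s2, s3, s5, s6}
|Sat(AF (EF (ack ∧ full)))| = |{s0, s2, s3, s5, s6}| = 5.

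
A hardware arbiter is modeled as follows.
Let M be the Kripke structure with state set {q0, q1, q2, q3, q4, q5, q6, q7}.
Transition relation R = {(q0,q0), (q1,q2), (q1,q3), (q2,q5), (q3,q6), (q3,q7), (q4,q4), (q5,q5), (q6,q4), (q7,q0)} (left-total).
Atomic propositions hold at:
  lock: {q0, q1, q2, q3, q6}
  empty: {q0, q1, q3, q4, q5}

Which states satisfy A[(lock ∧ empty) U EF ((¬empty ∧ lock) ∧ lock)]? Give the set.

{q1, q2, q3, q6}

Sat(lock ∧ empty) = {q0, q1, q3}
Sat(¬empty) = {q2, q6, q7}
Sat(¬empty ∧ lock) = {q2, q6}
Sat((¬empty ∧ lock) ∧ lock) = {q2, q6}
EF ((¬empty ∧ lock) ∧ lock): least fixpoint, start Z0 = {q2, q6}, add states with some successor in Z. Z1 = {q1, q2, q3, q6}; fixed.
Sat(EF ((¬empty ∧ lock) ∧ lock)) = {q1, q2, q3, q6}
A[(lock ∧ empty) U EF ((¬empty ∧ lock) ∧ lock)]: least fixpoint, start Z0 = Sat(EF ((¬empty ∧ lock) ∧ lock)) = {q1, q2, q3, q6}, add states in Sat(lock ∧ empty) with every successor in Z. Already a fixed point.
Sat(A[(lock ∧ empty) U EF ((¬empty ∧ lock) ∧ lock)]) = {q1, q2, q3, q6}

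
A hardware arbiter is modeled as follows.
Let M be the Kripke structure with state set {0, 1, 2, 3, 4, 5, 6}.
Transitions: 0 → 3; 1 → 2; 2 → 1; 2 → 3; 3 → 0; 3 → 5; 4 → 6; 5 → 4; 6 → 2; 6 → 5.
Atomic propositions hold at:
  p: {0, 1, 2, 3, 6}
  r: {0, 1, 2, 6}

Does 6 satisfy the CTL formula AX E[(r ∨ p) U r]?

No

Sat(r ∨ p) = {0, 1, 2, 3, 6}
E[(r ∨ p) U r]: least fixpoint, start Z0 = Sat(r) = {0, 1, 2, 6}, add states in Sat(r ∨ p) with some successor in Z. Z1 = {0, 1, 2, 3, 6}; fixed.
Sat(E[(r ∨ p) U r]) = {0, 1, 2, 3, 6}
Sat(AX E[(r ∨ p) U r]) = {s : every successor in {0, 1, 2, 3, 6}} = {0, 1, 2, 4}
6 ∉ Sat(AX E[(r ∨ p) U r]) = {0, 1, 2, 4}, so the formula does not hold at 6.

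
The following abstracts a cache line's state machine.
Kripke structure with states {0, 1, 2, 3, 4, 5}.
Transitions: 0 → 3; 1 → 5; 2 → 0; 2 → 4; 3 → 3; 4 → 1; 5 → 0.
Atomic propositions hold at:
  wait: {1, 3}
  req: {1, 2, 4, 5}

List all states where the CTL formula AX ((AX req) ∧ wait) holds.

Sat(AX req) = {s : every successor in {1, 2, 4, 5}} = {1, 4}
Sat((AX req) ∧ wait) = {1}
Sat(AX ((AX req) ∧ wait)) = {s : every successor in {1}} = {4}

{4}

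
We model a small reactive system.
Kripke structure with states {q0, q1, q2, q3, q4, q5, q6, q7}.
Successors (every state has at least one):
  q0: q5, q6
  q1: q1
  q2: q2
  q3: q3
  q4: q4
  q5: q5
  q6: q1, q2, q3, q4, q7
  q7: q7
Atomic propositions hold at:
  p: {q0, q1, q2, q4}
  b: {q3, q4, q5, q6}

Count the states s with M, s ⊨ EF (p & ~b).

4

Sat(~b) = {q0, q1, q2, q7}
Sat(p & ~b) = {q0, q1, q2}
EF (p & ~b): least fixpoint, start Z0 = {q0, q1, q2}, add states with some successor in Z. Z1 = {q0, q1, q2, q6}; fixed.
Sat(EF (p & ~b)) = {q0, q1, q2, q6}
|Sat(EF (p & ~b))| = |{q0, q1, q2, q6}| = 4.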